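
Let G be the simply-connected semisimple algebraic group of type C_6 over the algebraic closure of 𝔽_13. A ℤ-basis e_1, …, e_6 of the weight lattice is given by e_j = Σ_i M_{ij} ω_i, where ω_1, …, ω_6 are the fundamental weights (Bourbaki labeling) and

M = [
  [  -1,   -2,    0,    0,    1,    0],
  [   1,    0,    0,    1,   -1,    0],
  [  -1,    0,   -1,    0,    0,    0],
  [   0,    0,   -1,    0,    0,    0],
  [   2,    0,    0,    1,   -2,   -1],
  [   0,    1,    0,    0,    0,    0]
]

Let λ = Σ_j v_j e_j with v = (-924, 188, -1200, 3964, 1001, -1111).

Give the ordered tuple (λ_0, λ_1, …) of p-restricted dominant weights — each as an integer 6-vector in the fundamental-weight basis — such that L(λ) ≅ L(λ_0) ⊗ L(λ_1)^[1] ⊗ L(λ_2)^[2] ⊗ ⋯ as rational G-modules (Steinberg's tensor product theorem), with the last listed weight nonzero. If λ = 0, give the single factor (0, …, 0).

Converting to the ω-basis (c_i = row i of M dotted with v = (-924, 188, -1200, 3964, 1001, -1111)):
  c_1 = (-1)·(-924) + (-2)·(188) + (0)·(-1200) + 0·3964 + 1·1001 + (0)·(-1111) = 1549
  c_2 = (1)·(-924) + 0·188 + (0)·(-1200) + 1·3964 + (-1)·(1001) + (0)·(-1111) = 2039
  c_3 = (-1)·(-924) + 0·188 + (-1)·(-1200) + 0·3964 + 0·1001 + (0)·(-1111) = 2124
  c_4 = (0)·(-924) + 0·188 + (-1)·(-1200) + 0·3964 + 0·1001 + (0)·(-1111) = 1200
  c_5 = (2)·(-924) + 0·188 + (0)·(-1200) + 1·3964 + (-2)·(1001) + (-1)·(-1111) = 1225
  c_6 = (0)·(-924) + 1·188 + (0)·(-1200) + 0·3964 + 0·1001 + (0)·(-1111) = 188
p = 13; digits c_i = Σ_j d_{ij}·13^j, 0 ≤ d_{ij} < 13:
  c_1 = 1549 = 2·13^0 + 2·13^1 + 9·13^2
  c_2 = 2039 = 11·13^0 + 0·13^1 + 12·13^2
  c_3 = 2124 = 5·13^0 + 7·13^1 + 12·13^2
  c_4 = 1200 = 4·13^0 + 1·13^1 + 7·13^2
  c_5 = 1225 = 3·13^0 + 3·13^1 + 7·13^2
  c_6 = 188 = 6·13^0 + 1·13^1 + 1·13^2
Factor λ_0 = (2, 11, 5, 4, 3, 6)
Factor λ_1 = (2, 0, 7, 1, 3, 1)
Factor λ_2 = (9, 12, 12, 7, 7, 1)

((2, 11, 5, 4, 3, 6), (2, 0, 7, 1, 3, 1), (9, 12, 12, 7, 7, 1))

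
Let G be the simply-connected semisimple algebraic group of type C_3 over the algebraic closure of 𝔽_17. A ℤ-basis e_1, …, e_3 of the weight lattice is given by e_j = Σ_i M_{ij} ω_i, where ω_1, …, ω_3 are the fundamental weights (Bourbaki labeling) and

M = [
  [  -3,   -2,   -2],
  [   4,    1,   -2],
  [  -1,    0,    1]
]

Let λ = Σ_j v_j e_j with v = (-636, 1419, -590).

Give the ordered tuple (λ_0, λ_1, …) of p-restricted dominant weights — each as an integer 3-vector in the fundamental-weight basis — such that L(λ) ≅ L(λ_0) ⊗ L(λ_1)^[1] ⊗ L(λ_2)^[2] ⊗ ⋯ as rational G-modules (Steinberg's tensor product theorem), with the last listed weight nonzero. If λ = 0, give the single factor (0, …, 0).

ω-coordinates c = M·v, v = (-636, 1419, -590):
  c_1 = (-3)·(-636) + (-2)·(1419) + (-2)·(-590) = 250
  c_2 = (4)·(-636) + (1)·(1419) + (-2)·(-590) = 55
  c_3 = (-1)·(-636) + (0)·(1419) + (1)·(-590) = 46
p = 17; digits c_i = Σ_j d_{ij}·17^j, 0 ≤ d_{ij} < 17:
  c_1 = 250 = 12·17^0 + 14·17^1
  c_2 = 55 = 4·17^0 + 3·17^1
  c_3 = 46 = 12·17^0 + 2·17^1
λ_0 = (12, 4, 12)
λ_1 = (14, 3, 2)

((12, 4, 12), (14, 3, 2))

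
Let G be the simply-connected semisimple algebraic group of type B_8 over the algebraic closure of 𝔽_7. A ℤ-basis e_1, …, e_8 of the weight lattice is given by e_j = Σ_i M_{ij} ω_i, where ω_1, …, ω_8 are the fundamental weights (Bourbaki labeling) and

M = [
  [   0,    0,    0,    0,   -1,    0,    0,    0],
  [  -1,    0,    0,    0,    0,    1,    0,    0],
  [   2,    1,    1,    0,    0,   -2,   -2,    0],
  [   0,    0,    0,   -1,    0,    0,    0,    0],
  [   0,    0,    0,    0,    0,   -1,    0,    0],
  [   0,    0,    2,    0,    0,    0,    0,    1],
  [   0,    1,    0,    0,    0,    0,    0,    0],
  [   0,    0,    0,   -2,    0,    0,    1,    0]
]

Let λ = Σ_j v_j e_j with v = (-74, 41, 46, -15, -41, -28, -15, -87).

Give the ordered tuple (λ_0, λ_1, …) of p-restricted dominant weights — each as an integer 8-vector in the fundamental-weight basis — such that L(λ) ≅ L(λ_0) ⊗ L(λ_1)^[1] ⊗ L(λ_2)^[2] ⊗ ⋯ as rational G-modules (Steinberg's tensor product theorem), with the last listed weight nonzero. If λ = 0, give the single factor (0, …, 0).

Change of basis e → ω: c = M·v where v = (-74, 41, 46, -15, -41, -28, -15, -87):
  c_1 = 0*-74 + 0*41 + 0*46 + 0*-15 + -1*-41 + 0*-28 + 0*-15 + 0*-87 = 41
  c_2 = -1*-74 + 0*41 + 0*46 + 0*-15 + 0*-41 + 1*-28 + 0*-15 + 0*-87 = 46
  c_3 = 2*-74 + 1*41 + 1*46 + 0*-15 + 0*-41 + -2*-28 + -2*-15 + 0*-87 = 25
  c_4 = 0*-74 + 0*41 + 0*46 + -1*-15 + 0*-41 + 0*-28 + 0*-15 + 0*-87 = 15
  c_5 = 0*-74 + 0*41 + 0*46 + 0*-15 + 0*-41 + -1*-28 + 0*-15 + 0*-87 = 28
  c_6 = 0*-74 + 0*41 + 2*46 + 0*-15 + 0*-41 + 0*-28 + 0*-15 + 1*-87 = 5
  c_7 = 0*-74 + 1*41 + 0*46 + 0*-15 + 0*-41 + 0*-28 + 0*-15 + 0*-87 = 41
  c_8 = 0*-74 + 0*41 + 0*46 + -2*-15 + 0*-41 + 0*-28 + 1*-15 + 0*-87 = 15
Expand coordinatewise in base 7:
  c_1 = 41 = 6·7^0 + 5·7^1
  c_2 = 46 = 4·7^0 + 6·7^1
  c_3 = 25 = 4·7^0 + 3·7^1
  c_4 = 15 = 1·7^0 + 2·7^1
  c_5 = 28 = 0·7^0 + 4·7^1
  c_6 = 5 = 5·7^0
  c_7 = 41 = 6·7^0 + 5·7^1
  c_8 = 15 = 1·7^0 + 2·7^1
λ_0 = (6, 4, 4, 1, 0, 5, 6, 1)
λ_1 = (5, 6, 3, 2, 4, 0, 5, 2)

((6, 4, 4, 1, 0, 5, 6, 1), (5, 6, 3, 2, 4, 0, 5, 2))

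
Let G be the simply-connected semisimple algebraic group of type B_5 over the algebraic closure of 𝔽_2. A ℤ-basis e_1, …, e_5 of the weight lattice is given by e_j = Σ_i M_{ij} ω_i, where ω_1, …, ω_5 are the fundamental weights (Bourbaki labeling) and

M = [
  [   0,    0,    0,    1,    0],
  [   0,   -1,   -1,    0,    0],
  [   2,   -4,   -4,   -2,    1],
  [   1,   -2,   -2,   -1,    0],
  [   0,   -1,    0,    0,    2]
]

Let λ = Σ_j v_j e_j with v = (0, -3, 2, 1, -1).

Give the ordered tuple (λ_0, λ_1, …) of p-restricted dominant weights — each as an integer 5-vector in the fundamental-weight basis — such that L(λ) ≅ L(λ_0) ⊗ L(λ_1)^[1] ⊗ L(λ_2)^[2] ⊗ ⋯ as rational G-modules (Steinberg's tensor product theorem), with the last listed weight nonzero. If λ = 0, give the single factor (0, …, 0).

((1, 1, 1, 1, 1),)

Converting to the ω-basis (c_i = row i of M dotted with v = (0, -3, 2, 1, -1)):
  c_1 = 0*0 + 0*-3 + 0*2 + 1*1 + 0*-1 = 1
  c_2 = 0*0 + -1*-3 + -1*2 + 0*1 + 0*-1 = 1
  c_3 = 2*0 + -4*-3 + -4*2 + -2*1 + 1*-1 = 1
  c_4 = 1*0 + -2*-3 + -2*2 + -1*1 + 0*-1 = 1
  c_5 = 0*0 + -1*-3 + 0*2 + 0*1 + 2*-1 = 1
Writing each c_i in base p = 2:
  c_1 = 1 = 1·2^0
  c_2 = 1 = 1·2^0
  c_3 = 1 = 1·2^0
  c_4 = 1 = 1·2^0
  c_5 = 1 = 1·2^0
λ_0 = (1, 1, 1, 1, 1)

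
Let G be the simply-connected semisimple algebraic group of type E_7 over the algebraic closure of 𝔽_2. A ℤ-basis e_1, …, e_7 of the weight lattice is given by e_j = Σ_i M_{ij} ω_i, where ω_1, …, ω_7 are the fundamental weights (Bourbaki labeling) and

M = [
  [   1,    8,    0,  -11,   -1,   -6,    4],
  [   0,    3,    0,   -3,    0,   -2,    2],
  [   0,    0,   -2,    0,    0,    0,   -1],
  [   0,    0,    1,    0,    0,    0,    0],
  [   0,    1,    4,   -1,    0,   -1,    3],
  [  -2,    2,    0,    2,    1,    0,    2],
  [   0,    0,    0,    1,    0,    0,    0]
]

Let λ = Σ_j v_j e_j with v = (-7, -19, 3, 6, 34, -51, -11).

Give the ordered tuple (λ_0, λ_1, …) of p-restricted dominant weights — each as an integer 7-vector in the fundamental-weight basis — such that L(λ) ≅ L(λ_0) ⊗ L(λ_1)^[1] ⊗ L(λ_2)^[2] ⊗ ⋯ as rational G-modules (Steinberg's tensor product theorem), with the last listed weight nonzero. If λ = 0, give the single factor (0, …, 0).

((1, 1, 1, 1, 1, 0, 0), (1, 0, 0, 1, 0, 0, 1), (0, 1, 1, 0, 1, 0, 1))

In the fundamental-weight basis, λ has coordinates c = M·v (v = (-7, -19, 3, 6, 34, -51, -11)):
  c_1 = (1)·(-7) + (8)·(-19) + 0·3 + (-11)·(6) + (-1)·(34) + (-6)·(-51) + (4)·(-11) = 3
  c_2 = (0)·(-7) + (3)·(-19) + 0·3 + (-3)·(6) + 0·34 + (-2)·(-51) + (2)·(-11) = 5
  c_3 = (0)·(-7) + (0)·(-19) + (-2)·(3) + 0·6 + 0·34 + (0)·(-51) + (-1)·(-11) = 5
  c_4 = (0)·(-7) + (0)·(-19) + 1·3 + 0·6 + 0·34 + (0)·(-51) + (0)·(-11) = 3
  c_5 = (0)·(-7) + (1)·(-19) + 4·3 + (-1)·(6) + 0·34 + (-1)·(-51) + (3)·(-11) = 5
  c_6 = (-2)·(-7) + (2)·(-19) + 0·3 + 2·6 + 1·34 + (0)·(-51) + (2)·(-11) = 0
  c_7 = (0)·(-7) + (0)·(-19) + 0·3 + 1·6 + 0·34 + (0)·(-51) + (0)·(-11) = 6
Writing each c_i in base p = 2:
  c_1 = 3 = 1·2^0 + 1·2^1
  c_2 = 5 = 1·2^0 + 0·2^1 + 1·2^2
  c_3 = 5 = 1·2^0 + 0·2^1 + 1·2^2
  c_4 = 3 = 1·2^0 + 1·2^1
  c_5 = 5 = 1·2^0 + 0·2^1 + 1·2^2
  c_6 = 0
  c_7 = 6 = 0·2^0 + 1·2^1 + 1·2^2
p-restricted factor λ_0 = (1, 1, 1, 1, 1, 0, 0)
p-restricted factor λ_1 = (1, 0, 0, 1, 0, 0, 1)
p-restricted factor λ_2 = (0, 1, 1, 0, 1, 0, 1)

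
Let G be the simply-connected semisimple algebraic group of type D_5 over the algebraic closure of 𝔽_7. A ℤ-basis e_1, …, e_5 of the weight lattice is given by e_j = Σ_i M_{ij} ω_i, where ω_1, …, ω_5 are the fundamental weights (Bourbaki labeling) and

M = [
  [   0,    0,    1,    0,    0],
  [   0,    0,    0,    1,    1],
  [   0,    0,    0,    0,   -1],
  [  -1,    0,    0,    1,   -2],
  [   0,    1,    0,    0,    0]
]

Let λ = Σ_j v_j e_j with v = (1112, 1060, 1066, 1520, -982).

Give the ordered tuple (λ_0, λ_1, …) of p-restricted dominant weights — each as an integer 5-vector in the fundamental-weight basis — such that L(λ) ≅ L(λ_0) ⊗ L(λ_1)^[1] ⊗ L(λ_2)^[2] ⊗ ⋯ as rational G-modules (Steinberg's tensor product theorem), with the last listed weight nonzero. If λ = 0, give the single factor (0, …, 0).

ω-coordinates c = M·v, v = (1112, 1060, 1066, 1520, -982):
  c_1 = 0*1112 + 0*1060 + 1*1066 + 0*1520 + 0*-982 = 1066
  c_2 = 0*1112 + 0*1060 + 0*1066 + 1*1520 + 1*-982 = 538
  c_3 = 0*1112 + 0*1060 + 0*1066 + 0*1520 + -1*-982 = 982
  c_4 = -1*1112 + 0*1060 + 0*1066 + 1*1520 + -2*-982 = 2372
  c_5 = 0*1112 + 1*1060 + 0*1066 + 0*1520 + 0*-982 = 1060
Base-7 expansion of each c_i:
  c_1 = 1066 = 2·7^0 + 5·7^1 + 0·7^2 + 3·7^3
  c_2 = 538 = 6·7^0 + 6·7^1 + 3·7^2 + 1·7^3
  c_3 = 982 = 2·7^0 + 0·7^1 + 6·7^2 + 2·7^3
  c_4 = 2372 = 6·7^0 + 2·7^1 + 6·7^2 + 6·7^3
  c_5 = 1060 = 3·7^0 + 4·7^1 + 0·7^2 + 3·7^3
Factor λ_0 = (2, 6, 2, 6, 3)
Factor λ_1 = (5, 6, 0, 2, 4)
Factor λ_2 = (0, 3, 6, 6, 0)
Factor λ_3 = (3, 1, 2, 6, 3)

((2, 6, 2, 6, 3), (5, 6, 0, 2, 4), (0, 3, 6, 6, 0), (3, 1, 2, 6, 3))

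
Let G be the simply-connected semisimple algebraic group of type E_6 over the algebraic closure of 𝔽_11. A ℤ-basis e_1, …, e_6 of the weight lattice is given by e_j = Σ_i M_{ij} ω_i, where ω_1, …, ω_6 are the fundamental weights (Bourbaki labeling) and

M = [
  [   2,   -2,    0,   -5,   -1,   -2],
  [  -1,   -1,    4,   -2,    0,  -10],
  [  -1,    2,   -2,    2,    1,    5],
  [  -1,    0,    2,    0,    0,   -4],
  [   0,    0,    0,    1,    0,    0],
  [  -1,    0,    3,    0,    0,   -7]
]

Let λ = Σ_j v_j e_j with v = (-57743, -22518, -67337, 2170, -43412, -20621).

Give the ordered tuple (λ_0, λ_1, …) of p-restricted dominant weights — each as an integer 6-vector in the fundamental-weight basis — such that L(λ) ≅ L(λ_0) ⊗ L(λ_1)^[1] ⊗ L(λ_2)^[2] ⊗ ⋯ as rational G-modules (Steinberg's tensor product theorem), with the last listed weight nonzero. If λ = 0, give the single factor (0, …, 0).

Converting to the ω-basis (c_i = row i of M dotted with v = (-57743, -22518, -67337, 2170, -43412, -20621)):
  c_1 = (2)·(-57743) + (-2)·(-22518) + (0)·(-67337) + (-5)·(2170) + (-1)·(-43412) + (-2)·(-20621) = 3354
  c_2 = (-1)·(-57743) + (-1)·(-22518) + (4)·(-67337) + (-2)·(2170) + (0)·(-43412) + (-10)·(-20621) = 12783
  c_3 = (-1)·(-57743) + (2)·(-22518) + (-2)·(-67337) + (2)·(2170) + (1)·(-43412) + (5)·(-20621) = 5204
  c_4 = (-1)·(-57743) + (0)·(-22518) + (2)·(-67337) + (0)·(2170) + (0)·(-43412) + (-4)·(-20621) = 5553
  c_5 = (0)·(-57743) + (0)·(-22518) + (0)·(-67337) + (1)·(2170) + (0)·(-43412) + (0)·(-20621) = 2170
  c_6 = (-1)·(-57743) + (0)·(-22518) + (3)·(-67337) + (0)·(2170) + (0)·(-43412) + (-7)·(-20621) = 79
Base-11 expansion of each c_i:
  c_1 = 3354 = 10·11^0 + 7·11^1 + 5·11^2 + 2·11^3
  c_2 = 12783 = 1·11^0 + 7·11^1 + 6·11^2 + 9·11^3
  c_3 = 5204 = 1·11^0 + 0·11^1 + 10·11^2 + 3·11^3
  c_4 = 5553 = 9·11^0 + 9·11^1 + 1·11^2 + 4·11^3
  c_5 = 2170 = 3·11^0 + 10·11^1 + 6·11^2 + 1·11^3
  c_6 = 79 = 2·11^0 + 7·11^1
p-restricted factor λ_0 = (10, 1, 1, 9, 3, 2)
p-restricted factor λ_1 = (7, 7, 0, 9, 10, 7)
p-restricted factor λ_2 = (5, 6, 10, 1, 6, 0)
p-restricted factor λ_3 = (2, 9, 3, 4, 1, 0)

((10, 1, 1, 9, 3, 2), (7, 7, 0, 9, 10, 7), (5, 6, 10, 1, 6, 0), (2, 9, 3, 4, 1, 0))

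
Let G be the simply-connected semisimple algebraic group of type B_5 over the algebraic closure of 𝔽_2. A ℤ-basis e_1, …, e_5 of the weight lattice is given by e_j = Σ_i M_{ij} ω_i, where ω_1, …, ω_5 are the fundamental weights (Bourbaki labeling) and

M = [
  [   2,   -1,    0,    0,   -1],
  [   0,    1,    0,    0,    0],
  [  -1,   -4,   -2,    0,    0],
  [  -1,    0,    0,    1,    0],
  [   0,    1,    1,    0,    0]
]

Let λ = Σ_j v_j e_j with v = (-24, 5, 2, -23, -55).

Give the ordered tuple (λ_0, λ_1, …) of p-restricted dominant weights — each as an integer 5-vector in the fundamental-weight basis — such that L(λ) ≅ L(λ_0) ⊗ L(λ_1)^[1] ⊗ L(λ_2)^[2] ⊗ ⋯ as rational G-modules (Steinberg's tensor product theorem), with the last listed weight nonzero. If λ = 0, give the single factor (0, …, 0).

Compute c_i = Σ_j M_{ij} v_j with v = (-24, 5, 2, -23, -55):
  c_1 = (2)·(-24) + (-1)·(5) + (0)·(2) + (0)·(-23) + (-1)·(-55) = 2
  c_2 = (0)·(-24) + (1)·(5) + (0)·(2) + (0)·(-23) + (0)·(-55) = 5
  c_3 = (-1)·(-24) + (-4)·(5) + (-2)·(2) + (0)·(-23) + (0)·(-55) = 0
  c_4 = (-1)·(-24) + (0)·(5) + (0)·(2) + (1)·(-23) + (0)·(-55) = 1
  c_5 = (0)·(-24) + (1)·(5) + (1)·(2) + (0)·(-23) + (0)·(-55) = 7
p = 2; digits c_i = Σ_j d_{ij}·2^j, 0 ≤ d_{ij} < 2:
  c_1 = 2 = 0·2^0 + 1·2^1
  c_2 = 5 = 1·2^0 + 0·2^1 + 1·2^2
  c_3 = 0
  c_4 = 1 = 1·2^0
  c_5 = 7 = 1·2^0 + 1·2^1 + 1·2^2
λ_0 = (0, 1, 0, 1, 1)
λ_1 = (1, 0, 0, 0, 1)
λ_2 = (0, 1, 0, 0, 1)

((0, 1, 0, 1, 1), (1, 0, 0, 0, 1), (0, 1, 0, 0, 1))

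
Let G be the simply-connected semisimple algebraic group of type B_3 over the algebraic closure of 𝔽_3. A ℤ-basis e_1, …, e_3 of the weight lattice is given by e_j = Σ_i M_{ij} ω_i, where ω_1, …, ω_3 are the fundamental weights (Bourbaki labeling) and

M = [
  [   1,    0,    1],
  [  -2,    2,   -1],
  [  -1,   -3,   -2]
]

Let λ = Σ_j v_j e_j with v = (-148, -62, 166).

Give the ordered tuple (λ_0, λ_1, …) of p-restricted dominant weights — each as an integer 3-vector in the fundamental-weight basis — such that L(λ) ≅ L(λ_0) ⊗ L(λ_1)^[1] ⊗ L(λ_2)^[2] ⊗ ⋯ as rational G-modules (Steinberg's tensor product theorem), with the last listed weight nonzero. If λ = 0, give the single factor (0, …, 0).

((0, 0, 2), (0, 2, 0), (2, 0, 0))

Converting to the ω-basis (c_i = row i of M dotted with v = (-148, -62, 166)):
  c_1 = (1)·(-148) + (0)·(-62) + 1·166 = 18
  c_2 = (-2)·(-148) + (2)·(-62) + (-1)·(166) = 6
  c_3 = (-1)·(-148) + (-3)·(-62) + (-2)·(166) = 2
Expand coordinatewise in base 3:
  c_1 = 18 = 0·3^0 + 0·3^1 + 2·3^2
  c_2 = 6 = 0·3^0 + 2·3^1
  c_3 = 2 = 2·3^0
Factor λ_0 = (0, 0, 2)
Factor λ_1 = (0, 2, 0)
Factor λ_2 = (2, 0, 0)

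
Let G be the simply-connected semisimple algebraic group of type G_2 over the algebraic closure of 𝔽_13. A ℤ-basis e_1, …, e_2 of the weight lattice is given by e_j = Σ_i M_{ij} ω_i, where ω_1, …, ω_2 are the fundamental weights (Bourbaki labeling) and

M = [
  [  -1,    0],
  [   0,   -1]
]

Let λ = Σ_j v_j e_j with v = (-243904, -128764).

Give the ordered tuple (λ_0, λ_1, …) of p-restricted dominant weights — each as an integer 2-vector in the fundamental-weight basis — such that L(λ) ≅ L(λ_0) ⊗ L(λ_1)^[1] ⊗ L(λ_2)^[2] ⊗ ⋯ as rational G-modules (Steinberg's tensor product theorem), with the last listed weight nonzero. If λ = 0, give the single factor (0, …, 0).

Change of basis e → ω: c = M·v where v = (-243904, -128764):
  c_1 = -1*-243904 + 0*-128764 = 243904
  c_2 = 0*-243904 + -1*-128764 = 128764
Writing each c_i in base p = 13:
  c_1 = 243904 = 11·13^0 + 2·13^1 + 0·13^2 + 7·13^3 + 8·13^4
  c_2 = 128764 = 12·13^0 + 11·13^1 + 7·13^2 + 6·13^3 + 4·13^4
λ_0 = (11, 12)
λ_1 = (2, 11)
λ_2 = (0, 7)
λ_3 = (7, 6)
λ_4 = (8, 4)

((11, 12), (2, 11), (0, 7), (7, 6), (8, 4))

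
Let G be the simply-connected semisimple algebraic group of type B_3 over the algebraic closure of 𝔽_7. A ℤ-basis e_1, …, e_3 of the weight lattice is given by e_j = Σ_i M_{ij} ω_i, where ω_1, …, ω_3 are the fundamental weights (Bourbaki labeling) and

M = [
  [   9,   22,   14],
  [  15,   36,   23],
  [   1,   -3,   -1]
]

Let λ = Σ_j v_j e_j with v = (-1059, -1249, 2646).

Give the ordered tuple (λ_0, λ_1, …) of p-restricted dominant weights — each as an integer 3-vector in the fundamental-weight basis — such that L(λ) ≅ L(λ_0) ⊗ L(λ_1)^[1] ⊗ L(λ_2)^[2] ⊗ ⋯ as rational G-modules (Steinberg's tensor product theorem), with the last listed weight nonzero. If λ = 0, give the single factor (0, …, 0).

In the fundamental-weight basis, λ has coordinates c = M·v (v = (-1059, -1249, 2646)):
  c_1 = (9)·(-1059) + (22)·(-1249) + 14·2646 = 35
  c_2 = (15)·(-1059) + (36)·(-1249) + 23·2646 = 9
  c_3 = (1)·(-1059) + (-3)·(-1249) + (-1)·(2646) = 42
Expand coordinatewise in base 7:
  c_1 = 35 = 0·7^0 + 5·7^1
  c_2 = 9 = 2·7^0 + 1·7^1
  c_3 = 42 = 0·7^0 + 6·7^1
Factor λ_0 = (0, 2, 0)
Factor λ_1 = (5, 1, 6)

((0, 2, 0), (5, 1, 6))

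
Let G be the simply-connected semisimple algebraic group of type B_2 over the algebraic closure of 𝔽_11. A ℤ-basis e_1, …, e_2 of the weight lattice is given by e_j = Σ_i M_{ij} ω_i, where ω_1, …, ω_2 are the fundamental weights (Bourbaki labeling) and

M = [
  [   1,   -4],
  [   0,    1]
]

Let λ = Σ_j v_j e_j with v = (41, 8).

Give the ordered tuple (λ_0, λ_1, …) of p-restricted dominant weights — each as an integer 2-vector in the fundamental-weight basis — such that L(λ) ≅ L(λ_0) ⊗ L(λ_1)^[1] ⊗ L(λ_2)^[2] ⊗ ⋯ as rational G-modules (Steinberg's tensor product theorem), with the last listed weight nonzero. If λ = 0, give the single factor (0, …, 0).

In the fundamental-weight basis, λ has coordinates c = M·v (v = (41, 8)):
  c_1 = (1)·(41) + (-4)·(8) = 9
  c_2 = (0)·(41) + (1)·(8) = 8
Expand coordinatewise in base 11:
  c_1 = 9 = 9·11^0
  c_2 = 8 = 8·11^0
p-restricted factor λ_0 = (9, 8)

((9, 8),)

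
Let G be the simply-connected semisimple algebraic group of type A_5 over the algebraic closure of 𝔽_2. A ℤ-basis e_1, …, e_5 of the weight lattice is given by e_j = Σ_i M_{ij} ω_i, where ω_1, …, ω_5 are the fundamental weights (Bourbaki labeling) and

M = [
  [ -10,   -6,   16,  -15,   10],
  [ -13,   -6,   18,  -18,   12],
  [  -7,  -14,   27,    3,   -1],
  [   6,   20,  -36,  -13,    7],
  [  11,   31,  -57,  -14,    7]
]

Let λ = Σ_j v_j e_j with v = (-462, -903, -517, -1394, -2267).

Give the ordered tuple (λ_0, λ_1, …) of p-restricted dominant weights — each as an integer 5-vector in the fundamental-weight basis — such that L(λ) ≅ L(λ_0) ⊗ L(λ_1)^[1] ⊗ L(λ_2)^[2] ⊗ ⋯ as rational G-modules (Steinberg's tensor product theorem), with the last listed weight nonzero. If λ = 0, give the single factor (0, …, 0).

In the fundamental-weight basis, λ has coordinates c = M·v (v = (-462, -903, -517, -1394, -2267)):
  c_1 = (-10)·(-462) + (-6)·(-903) + (16)·(-517) + (-15)·(-1394) + (10)·(-2267) = 6
  c_2 = (-13)·(-462) + (-6)·(-903) + (18)·(-517) + (-18)·(-1394) + (12)·(-2267) = 6
  c_3 = (-7)·(-462) + (-14)·(-903) + (27)·(-517) + (3)·(-1394) + (-1)·(-2267) = 2
  c_4 = (6)·(-462) + (20)·(-903) + (-36)·(-517) + (-13)·(-1394) + (7)·(-2267) = 33
  c_5 = (11)·(-462) + (31)·(-903) + (-57)·(-517) + (-14)·(-1394) + (7)·(-2267) = 41
Expand coordinatewise in base 2:
  c_1 = 6 = 0·2^0 + 1·2^1 + 1·2^2
  c_2 = 6 = 0·2^0 + 1·2^1 + 1·2^2
  c_3 = 2 = 0·2^0 + 1·2^1
  c_4 = 33 = 1·2^0 + 0·2^1 + 0·2^2 + 0·2^3 + 0·2^4 + 1·2^5
  c_5 = 41 = 1·2^0 + 0·2^1 + 0·2^2 + 1·2^3 + 0·2^4 + 1·2^5
p-restricted factor λ_0 = (0, 0, 0, 1, 1)
p-restricted factor λ_1 = (1, 1, 1, 0, 0)
p-restricted factor λ_2 = (1, 1, 0, 0, 0)
p-restricted factor λ_3 = (0, 0, 0, 0, 1)
p-restricted factor λ_4 = (0, 0, 0, 0, 0)
p-restricted factor λ_5 = (0, 0, 0, 1, 1)

((0, 0, 0, 1, 1), (1, 1, 1, 0, 0), (1, 1, 0, 0, 0), (0, 0, 0, 0, 1), (0, 0, 0, 0, 0), (0, 0, 0, 1, 1))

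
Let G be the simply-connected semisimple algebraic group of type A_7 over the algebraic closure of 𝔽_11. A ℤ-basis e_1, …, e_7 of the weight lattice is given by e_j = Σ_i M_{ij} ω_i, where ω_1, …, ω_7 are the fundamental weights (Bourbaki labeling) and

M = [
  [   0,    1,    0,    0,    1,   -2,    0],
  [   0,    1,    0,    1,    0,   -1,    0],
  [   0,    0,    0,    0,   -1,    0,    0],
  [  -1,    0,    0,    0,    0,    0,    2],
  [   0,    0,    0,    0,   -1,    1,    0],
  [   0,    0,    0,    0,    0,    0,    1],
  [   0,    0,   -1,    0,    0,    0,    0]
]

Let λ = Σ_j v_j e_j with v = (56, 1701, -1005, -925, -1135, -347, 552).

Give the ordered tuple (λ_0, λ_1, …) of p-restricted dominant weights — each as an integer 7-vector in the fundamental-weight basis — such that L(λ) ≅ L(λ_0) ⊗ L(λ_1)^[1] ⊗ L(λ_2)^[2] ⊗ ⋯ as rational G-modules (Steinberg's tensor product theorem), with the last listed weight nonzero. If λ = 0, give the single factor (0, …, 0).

In the fundamental-weight basis, λ has coordinates c = M·v (v = (56, 1701, -1005, -925, -1135, -347, 552)):
  c_1 = 0*56 + 1*1701 + 0*-1005 + 0*-925 + 1*-1135 + -2*-347 + 0*552 = 1260
  c_2 = 0*56 + 1*1701 + 0*-1005 + 1*-925 + 0*-1135 + -1*-347 + 0*552 = 1123
  c_3 = 0*56 + 0*1701 + 0*-1005 + 0*-925 + -1*-1135 + 0*-347 + 0*552 = 1135
  c_4 = -1*56 + 0*1701 + 0*-1005 + 0*-925 + 0*-1135 + 0*-347 + 2*552 = 1048
  c_5 = 0*56 + 0*1701 + 0*-1005 + 0*-925 + -1*-1135 + 1*-347 + 0*552 = 788
  c_6 = 0*56 + 0*1701 + 0*-1005 + 0*-925 + 0*-1135 + 0*-347 + 1*552 = 552
  c_7 = 0*56 + 0*1701 + -1*-1005 + 0*-925 + 0*-1135 + 0*-347 + 0*552 = 1005
p = 11; digits c_i = Σ_j d_{ij}·11^j, 0 ≤ d_{ij} < 11:
  c_1 = 1260 = 6·11^0 + 4·11^1 + 10·11^2
  c_2 = 1123 = 1·11^0 + 3·11^1 + 9·11^2
  c_3 = 1135 = 2·11^0 + 4·11^1 + 9·11^2
  c_4 = 1048 = 3·11^0 + 7·11^1 + 8·11^2
  c_5 = 788 = 7·11^0 + 5·11^1 + 6·11^2
  c_6 = 552 = 2·11^0 + 6·11^1 + 4·11^2
  c_7 = 1005 = 4·11^0 + 3·11^1 + 8·11^2
λ_0 = (6, 1, 2, 3, 7, 2, 4)
λ_1 = (4, 3, 4, 7, 5, 6, 3)
λ_2 = (10, 9, 9, 8, 6, 4, 8)

((6, 1, 2, 3, 7, 2, 4), (4, 3, 4, 7, 5, 6, 3), (10, 9, 9, 8, 6, 4, 8))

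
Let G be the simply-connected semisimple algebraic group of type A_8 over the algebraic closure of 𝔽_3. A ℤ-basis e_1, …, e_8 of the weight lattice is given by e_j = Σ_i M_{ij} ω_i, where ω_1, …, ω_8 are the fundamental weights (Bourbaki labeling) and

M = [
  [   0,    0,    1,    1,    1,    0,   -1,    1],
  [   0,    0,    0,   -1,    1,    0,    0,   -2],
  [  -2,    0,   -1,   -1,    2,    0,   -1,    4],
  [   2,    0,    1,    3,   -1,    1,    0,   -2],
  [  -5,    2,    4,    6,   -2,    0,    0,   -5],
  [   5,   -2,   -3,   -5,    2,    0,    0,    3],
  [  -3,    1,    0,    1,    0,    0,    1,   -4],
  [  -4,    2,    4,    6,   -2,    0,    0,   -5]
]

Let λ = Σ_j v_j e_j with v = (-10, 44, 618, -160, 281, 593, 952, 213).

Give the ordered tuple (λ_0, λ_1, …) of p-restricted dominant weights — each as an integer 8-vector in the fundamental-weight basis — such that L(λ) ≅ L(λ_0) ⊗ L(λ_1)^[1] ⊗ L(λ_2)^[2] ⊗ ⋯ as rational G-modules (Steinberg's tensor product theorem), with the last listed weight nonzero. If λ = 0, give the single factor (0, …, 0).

((0, 0, 0, 1, 2, 0, 2, 1), (0, 2, 2, 1, 1, 0, 1, 1), (0, 1, 2, 0, 2, 1, 1, 1))

Compute c_i = Σ_j M_{ij} v_j with v = (-10, 44, 618, -160, 281, 593, 952, 213):
  c_1 = 0*-10 + 0*44 + 1*618 + 1*-160 + 1*281 + 0*593 + -1*952 + 1*213 = 0
  c_2 = 0*-10 + 0*44 + 0*618 + -1*-160 + 1*281 + 0*593 + 0*952 + -2*213 = 15
  c_3 = -2*-10 + 0*44 + -1*618 + -1*-160 + 2*281 + 0*593 + -1*952 + 4*213 = 24
  c_4 = 2*-10 + 0*44 + 1*618 + 3*-160 + -1*281 + 1*593 + 0*952 + -2*213 = 4
  c_5 = -5*-10 + 2*44 + 4*618 + 6*-160 + -2*281 + 0*593 + 0*952 + -5*213 = 23
  c_6 = 5*-10 + -2*44 + -3*618 + -5*-160 + 2*281 + 0*593 + 0*952 + 3*213 = 9
  c_7 = -3*-10 + 1*44 + 0*618 + 1*-160 + 0*281 + 0*593 + 1*952 + -4*213 = 14
  c_8 = -4*-10 + 2*44 + 4*618 + 6*-160 + -2*281 + 0*593 + 0*952 + -5*213 = 13
p = 3; digits c_i = Σ_j d_{ij}·3^j, 0 ≤ d_{ij} < 3:
  c_1 = 0
  c_2 = 15 = 0·3^0 + 2·3^1 + 1·3^2
  c_3 = 24 = 0·3^0 + 2·3^1 + 2·3^2
  c_4 = 4 = 1·3^0 + 1·3^1
  c_5 = 23 = 2·3^0 + 1·3^1 + 2·3^2
  c_6 = 9 = 0·3^0 + 0·3^1 + 1·3^2
  c_7 = 14 = 2·3^0 + 1·3^1 + 1·3^2
  c_8 = 13 = 1·3^0 + 1·3^1 + 1·3^2
λ_0 = (0, 0, 0, 1, 2, 0, 2, 1)
λ_1 = (0, 2, 2, 1, 1, 0, 1, 1)
λ_2 = (0, 1, 2, 0, 2, 1, 1, 1)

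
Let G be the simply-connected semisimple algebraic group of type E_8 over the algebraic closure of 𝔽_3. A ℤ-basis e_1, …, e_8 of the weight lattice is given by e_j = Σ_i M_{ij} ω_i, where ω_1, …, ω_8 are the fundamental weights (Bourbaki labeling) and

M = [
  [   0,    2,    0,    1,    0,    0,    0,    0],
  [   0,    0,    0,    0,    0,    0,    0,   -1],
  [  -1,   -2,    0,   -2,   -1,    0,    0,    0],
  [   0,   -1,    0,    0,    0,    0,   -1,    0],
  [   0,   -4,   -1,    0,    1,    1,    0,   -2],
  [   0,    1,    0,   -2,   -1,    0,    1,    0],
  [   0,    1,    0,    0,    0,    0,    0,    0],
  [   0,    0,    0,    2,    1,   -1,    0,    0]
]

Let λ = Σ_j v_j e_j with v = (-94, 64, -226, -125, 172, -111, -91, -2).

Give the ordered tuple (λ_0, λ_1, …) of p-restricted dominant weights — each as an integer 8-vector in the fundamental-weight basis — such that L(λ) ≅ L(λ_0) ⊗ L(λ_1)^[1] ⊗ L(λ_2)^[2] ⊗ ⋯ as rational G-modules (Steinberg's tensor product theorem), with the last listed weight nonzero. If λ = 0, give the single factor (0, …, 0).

((0, 2, 2, 0, 2, 0, 1, 0), (1, 0, 2, 0, 2, 2, 0, 2), (0, 0, 1, 0, 0, 2, 1, 0), (0, 0, 1, 1, 1, 1, 2, 1))

ω-coordinates c = M·v, v = (-94, 64, -226, -125, 172, -111, -91, -2):
  c_1 = 0*-94 + 2*64 + 0*-226 + 1*-125 + 0*172 + 0*-111 + 0*-91 + 0*-2 = 3
  c_2 = 0*-94 + 0*64 + 0*-226 + 0*-125 + 0*172 + 0*-111 + 0*-91 + -1*-2 = 2
  c_3 = -1*-94 + -2*64 + 0*-226 + -2*-125 + -1*172 + 0*-111 + 0*-91 + 0*-2 = 44
  c_4 = 0*-94 + -1*64 + 0*-226 + 0*-125 + 0*172 + 0*-111 + -1*-91 + 0*-2 = 27
  c_5 = 0*-94 + -4*64 + -1*-226 + 0*-125 + 1*172 + 1*-111 + 0*-91 + -2*-2 = 35
  c_6 = 0*-94 + 1*64 + 0*-226 + -2*-125 + -1*172 + 0*-111 + 1*-91 + 0*-2 = 51
  c_7 = 0*-94 + 1*64 + 0*-226 + 0*-125 + 0*172 + 0*-111 + 0*-91 + 0*-2 = 64
  c_8 = 0*-94 + 0*64 + 0*-226 + 2*-125 + 1*172 + -1*-111 + 0*-91 + 0*-2 = 33
Base-3 expansion of each c_i:
  c_1 = 3 = 0·3^0 + 1·3^1
  c_2 = 2 = 2·3^0
  c_3 = 44 = 2·3^0 + 2·3^1 + 1·3^2 + 1·3^3
  c_4 = 27 = 0·3^0 + 0·3^1 + 0·3^2 + 1·3^3
  c_5 = 35 = 2·3^0 + 2·3^1 + 0·3^2 + 1·3^3
  c_6 = 51 = 0·3^0 + 2·3^1 + 2·3^2 + 1·3^3
  c_7 = 64 = 1·3^0 + 0·3^1 + 1·3^2 + 2·3^3
  c_8 = 33 = 0·3^0 + 2·3^1 + 0·3^2 + 1·3^3
λ_0 = (0, 2, 2, 0, 2, 0, 1, 0)
λ_1 = (1, 0, 2, 0, 2, 2, 0, 2)
λ_2 = (0, 0, 1, 0, 0, 2, 1, 0)
λ_3 = (0, 0, 1, 1, 1, 1, 2, 1)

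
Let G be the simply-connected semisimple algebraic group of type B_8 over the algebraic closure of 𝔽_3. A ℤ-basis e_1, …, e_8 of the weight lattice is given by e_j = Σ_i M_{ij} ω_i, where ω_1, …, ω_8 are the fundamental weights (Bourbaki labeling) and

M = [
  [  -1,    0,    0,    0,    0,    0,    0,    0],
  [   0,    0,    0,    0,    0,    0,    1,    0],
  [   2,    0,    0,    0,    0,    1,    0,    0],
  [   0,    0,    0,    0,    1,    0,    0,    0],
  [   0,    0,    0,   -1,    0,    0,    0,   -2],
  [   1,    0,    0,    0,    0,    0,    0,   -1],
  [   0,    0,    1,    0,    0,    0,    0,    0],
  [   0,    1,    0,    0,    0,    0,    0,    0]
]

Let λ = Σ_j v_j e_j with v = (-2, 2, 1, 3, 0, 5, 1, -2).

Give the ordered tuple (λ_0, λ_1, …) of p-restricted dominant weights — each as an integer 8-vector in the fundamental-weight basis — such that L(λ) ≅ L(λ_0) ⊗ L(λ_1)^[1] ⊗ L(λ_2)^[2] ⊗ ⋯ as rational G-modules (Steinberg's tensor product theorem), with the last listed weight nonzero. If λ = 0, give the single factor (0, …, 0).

((2, 1, 1, 0, 1, 0, 1, 2),)

ω-coordinates c = M·v, v = (-2, 2, 1, 3, 0, 5, 1, -2):
  c_1 = -1*-2 + 0*2 + 0*1 + 0*3 + 0*0 + 0*5 + 0*1 + 0*-2 = 2
  c_2 = 0*-2 + 0*2 + 0*1 + 0*3 + 0*0 + 0*5 + 1*1 + 0*-2 = 1
  c_3 = 2*-2 + 0*2 + 0*1 + 0*3 + 0*0 + 1*5 + 0*1 + 0*-2 = 1
  c_4 = 0*-2 + 0*2 + 0*1 + 0*3 + 1*0 + 0*5 + 0*1 + 0*-2 = 0
  c_5 = 0*-2 + 0*2 + 0*1 + -1*3 + 0*0 + 0*5 + 0*1 + -2*-2 = 1
  c_6 = 1*-2 + 0*2 + 0*1 + 0*3 + 0*0 + 0*5 + 0*1 + -1*-2 = 0
  c_7 = 0*-2 + 0*2 + 1*1 + 0*3 + 0*0 + 0*5 + 0*1 + 0*-2 = 1
  c_8 = 0*-2 + 1*2 + 0*1 + 0*3 + 0*0 + 0*5 + 0*1 + 0*-2 = 2
p = 3; digits c_i = Σ_j d_{ij}·3^j, 0 ≤ d_{ij} < 3:
  c_1 = 2 = 2·3^0
  c_2 = 1 = 1·3^0
  c_3 = 1 = 1·3^0
  c_4 = 0
  c_5 = 1 = 1·3^0
  c_6 = 0
  c_7 = 1 = 1·3^0
  c_8 = 2 = 2·3^0
Factor λ_0 = (2, 1, 1, 0, 1, 0, 1, 2)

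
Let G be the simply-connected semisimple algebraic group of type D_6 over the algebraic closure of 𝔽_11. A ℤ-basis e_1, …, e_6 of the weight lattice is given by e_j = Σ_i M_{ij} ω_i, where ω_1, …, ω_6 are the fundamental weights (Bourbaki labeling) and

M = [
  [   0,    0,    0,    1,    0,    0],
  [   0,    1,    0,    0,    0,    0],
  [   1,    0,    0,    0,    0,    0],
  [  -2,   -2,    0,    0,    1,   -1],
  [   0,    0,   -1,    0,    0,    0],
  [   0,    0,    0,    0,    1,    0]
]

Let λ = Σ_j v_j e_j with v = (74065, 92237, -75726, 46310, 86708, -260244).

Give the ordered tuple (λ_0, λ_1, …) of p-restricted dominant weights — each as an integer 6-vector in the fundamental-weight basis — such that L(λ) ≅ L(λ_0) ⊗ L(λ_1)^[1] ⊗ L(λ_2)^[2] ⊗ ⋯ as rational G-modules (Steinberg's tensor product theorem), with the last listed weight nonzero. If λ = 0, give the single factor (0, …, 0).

Change of basis e → ω: c = M·v where v = (74065, 92237, -75726, 46310, 86708, -260244):
  c_1 = (0)·(74065) + (0)·(92237) + (0)·(-75726) + (1)·(46310) + (0)·(86708) + (0)·(-260244) = 46310
  c_2 = (0)·(74065) + (1)·(92237) + (0)·(-75726) + (0)·(46310) + (0)·(86708) + (0)·(-260244) = 92237
  c_3 = (1)·(74065) + (0)·(92237) + (0)·(-75726) + (0)·(46310) + (0)·(86708) + (0)·(-260244) = 74065
  c_4 = (-2)·(74065) + (-2)·(92237) + (0)·(-75726) + (0)·(46310) + (1)·(86708) + (-1)·(-260244) = 14348
  c_5 = (0)·(74065) + (0)·(92237) + (-1)·(-75726) + (0)·(46310) + (0)·(86708) + (0)·(-260244) = 75726
  c_6 = (0)·(74065) + (0)·(92237) + (0)·(-75726) + (0)·(46310) + (1)·(86708) + (0)·(-260244) = 86708
Writing each c_i in base p = 11:
  c_1 = 46310 = 0·11^0 + 8·11^1 + 8·11^2 + 1·11^3 + 3·11^4
  c_2 = 92237 = 2·11^0 + 3·11^1 + 3·11^2 + 3·11^3 + 6·11^4
  c_3 = 74065 = 2·11^0 + 1·11^1 + 7·11^2 + 0·11^3 + 5·11^4
  c_4 = 14348 = 4·11^0 + 6·11^1 + 8·11^2 + 10·11^3
  c_5 = 75726 = 2·11^0 + 9·11^1 + 9·11^2 + 1·11^3 + 5·11^4
  c_6 = 86708 = 6·11^0 + 6·11^1 + 1·11^2 + 10·11^3 + 5·11^4
λ_0 = (0, 2, 2, 4, 2, 6)
λ_1 = (8, 3, 1, 6, 9, 6)
λ_2 = (8, 3, 7, 8, 9, 1)
λ_3 = (1, 3, 0, 10, 1, 10)
λ_4 = (3, 6, 5, 0, 5, 5)

((0, 2, 2, 4, 2, 6), (8, 3, 1, 6, 9, 6), (8, 3, 7, 8, 9, 1), (1, 3, 0, 10, 1, 10), (3, 6, 5, 0, 5, 5))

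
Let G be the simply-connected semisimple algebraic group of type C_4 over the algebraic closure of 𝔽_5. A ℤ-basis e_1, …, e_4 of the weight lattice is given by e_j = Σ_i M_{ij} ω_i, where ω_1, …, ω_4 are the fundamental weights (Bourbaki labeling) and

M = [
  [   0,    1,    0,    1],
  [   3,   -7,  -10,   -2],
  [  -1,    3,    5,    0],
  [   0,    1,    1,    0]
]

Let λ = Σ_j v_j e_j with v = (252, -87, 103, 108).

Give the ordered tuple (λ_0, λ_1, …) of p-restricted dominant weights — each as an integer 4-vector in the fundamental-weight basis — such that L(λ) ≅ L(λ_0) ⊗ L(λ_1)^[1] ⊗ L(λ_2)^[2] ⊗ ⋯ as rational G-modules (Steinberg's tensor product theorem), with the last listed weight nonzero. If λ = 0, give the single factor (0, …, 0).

ω-coordinates c = M·v, v = (252, -87, 103, 108):
  c_1 = 0*252 + 1*-87 + 0*103 + 1*108 = 21
  c_2 = 3*252 + -7*-87 + -10*103 + -2*108 = 119
  c_3 = -1*252 + 3*-87 + 5*103 + 0*108 = 2
  c_4 = 0*252 + 1*-87 + 1*103 + 0*108 = 16
Expand coordinatewise in base 5:
  c_1 = 21 = 1·5^0 + 4·5^1
  c_2 = 119 = 4·5^0 + 3·5^1 + 4·5^2
  c_3 = 2 = 2·5^0
  c_4 = 16 = 1·5^0 + 3·5^1
p-restricted factor λ_0 = (1, 4, 2, 1)
p-restricted factor λ_1 = (4, 3, 0, 3)
p-restricted factor λ_2 = (0, 4, 0, 0)

((1, 4, 2, 1), (4, 3, 0, 3), (0, 4, 0, 0))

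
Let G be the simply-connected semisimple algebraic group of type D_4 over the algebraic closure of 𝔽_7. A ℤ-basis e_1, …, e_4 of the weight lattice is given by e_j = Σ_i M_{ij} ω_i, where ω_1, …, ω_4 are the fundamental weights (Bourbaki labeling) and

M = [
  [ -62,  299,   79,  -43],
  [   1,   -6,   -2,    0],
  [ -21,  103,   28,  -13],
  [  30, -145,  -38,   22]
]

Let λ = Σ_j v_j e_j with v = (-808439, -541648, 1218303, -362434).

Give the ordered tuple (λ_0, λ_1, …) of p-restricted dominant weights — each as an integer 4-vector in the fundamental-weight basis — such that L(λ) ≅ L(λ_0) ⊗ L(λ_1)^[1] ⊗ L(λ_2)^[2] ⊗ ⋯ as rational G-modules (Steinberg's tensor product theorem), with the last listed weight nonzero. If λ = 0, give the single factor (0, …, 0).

Compute c_i = Σ_j M_{ij} v_j with v = (-808439, -541648, 1218303, -362434):
  c_1 = -62*-808439 + 299*-541648 + 79*1218303 + -43*-362434 = 1065
  c_2 = 1*-808439 + -6*-541648 + -2*1218303 + 0*-362434 = 4843
  c_3 = -21*-808439 + 103*-541648 + 28*1218303 + -13*-362434 = 11601
  c_4 = 30*-808439 + -145*-541648 + -38*1218303 + 22*-362434 = 16728
Base-7 expansion of each c_i:
  c_1 = 1065 = 1·7^0 + 5·7^1 + 0·7^2 + 3·7^3
  c_2 = 4843 = 6·7^0 + 5·7^1 + 0·7^2 + 0·7^3 + 2·7^4
  c_3 = 11601 = 2·7^0 + 5·7^1 + 5·7^2 + 5·7^3 + 4·7^4
  c_4 = 16728 = 5·7^0 + 2·7^1 + 5·7^2 + 6·7^3 + 6·7^4
p-restricted factor λ_0 = (1, 6, 2, 5)
p-restricted factor λ_1 = (5, 5, 5, 2)
p-restricted factor λ_2 = (0, 0, 5, 5)
p-restricted factor λ_3 = (3, 0, 5, 6)
p-restricted factor λ_4 = (0, 2, 4, 6)

((1, 6, 2, 5), (5, 5, 5, 2), (0, 0, 5, 5), (3, 0, 5, 6), (0, 2, 4, 6))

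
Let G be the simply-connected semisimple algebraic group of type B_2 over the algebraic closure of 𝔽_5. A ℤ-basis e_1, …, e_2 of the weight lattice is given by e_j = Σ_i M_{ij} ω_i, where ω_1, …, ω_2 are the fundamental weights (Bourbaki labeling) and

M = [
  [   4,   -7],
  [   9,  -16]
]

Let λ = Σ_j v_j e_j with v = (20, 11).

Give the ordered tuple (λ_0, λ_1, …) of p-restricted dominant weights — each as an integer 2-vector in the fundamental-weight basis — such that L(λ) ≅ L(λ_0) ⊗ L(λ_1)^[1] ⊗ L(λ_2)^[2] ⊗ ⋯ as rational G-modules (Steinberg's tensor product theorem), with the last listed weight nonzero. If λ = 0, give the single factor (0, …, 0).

((3, 4),)

Compute c_i = Σ_j M_{ij} v_j with v = (20, 11):
  c_1 = 4*20 + -7*11 = 3
  c_2 = 9*20 + -16*11 = 4
Base-5 expansion of each c_i:
  c_1 = 3 = 3·5^0
  c_2 = 4 = 4·5^0
p-restricted factor λ_0 = (3, 4)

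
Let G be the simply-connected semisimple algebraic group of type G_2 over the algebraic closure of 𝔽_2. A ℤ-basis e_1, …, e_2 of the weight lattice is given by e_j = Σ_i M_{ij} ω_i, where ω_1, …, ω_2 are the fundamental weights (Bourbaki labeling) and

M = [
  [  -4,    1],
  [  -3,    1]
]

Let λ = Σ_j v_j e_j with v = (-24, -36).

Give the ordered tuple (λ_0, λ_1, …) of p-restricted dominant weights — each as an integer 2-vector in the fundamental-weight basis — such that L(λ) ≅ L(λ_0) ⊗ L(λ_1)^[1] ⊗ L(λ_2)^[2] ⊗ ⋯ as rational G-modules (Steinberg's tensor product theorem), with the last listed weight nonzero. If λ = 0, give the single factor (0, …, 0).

Converting to the ω-basis (c_i = row i of M dotted with v = (-24, -36)):
  c_1 = -4*-24 + 1*-36 = 60
  c_2 = -3*-24 + 1*-36 = 36
p = 2; digits c_i = Σ_j d_{ij}·2^j, 0 ≤ d_{ij} < 2:
  c_1 = 60 = 0·2^0 + 0·2^1 + 1·2^2 + 1·2^3 + 1·2^4 + 1·2^5
  c_2 = 36 = 0·2^0 + 0·2^1 + 1·2^2 + 0·2^3 + 0·2^4 + 1·2^5
p-restricted factor λ_0 = (0, 0)
p-restricted factor λ_1 = (0, 0)
p-restricted factor λ_2 = (1, 1)
p-restricted factor λ_3 = (1, 0)
p-restricted factor λ_4 = (1, 0)
p-restricted factor λ_5 = (1, 1)

((0, 0), (0, 0), (1, 1), (1, 0), (1, 0), (1, 1))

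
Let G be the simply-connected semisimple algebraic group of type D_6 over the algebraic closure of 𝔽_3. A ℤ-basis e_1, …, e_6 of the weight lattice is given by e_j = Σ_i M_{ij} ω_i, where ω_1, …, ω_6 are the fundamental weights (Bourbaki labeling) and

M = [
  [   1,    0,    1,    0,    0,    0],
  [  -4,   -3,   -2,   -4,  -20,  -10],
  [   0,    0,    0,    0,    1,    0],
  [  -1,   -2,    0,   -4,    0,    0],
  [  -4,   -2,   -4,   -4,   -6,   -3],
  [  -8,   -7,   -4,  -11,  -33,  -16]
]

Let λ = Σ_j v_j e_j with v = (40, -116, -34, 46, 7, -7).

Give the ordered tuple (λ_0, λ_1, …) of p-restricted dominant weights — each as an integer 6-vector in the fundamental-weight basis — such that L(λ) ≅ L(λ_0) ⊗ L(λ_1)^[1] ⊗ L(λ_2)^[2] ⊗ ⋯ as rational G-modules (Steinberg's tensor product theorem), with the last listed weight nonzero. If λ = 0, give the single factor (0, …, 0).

((0, 2, 1, 2, 0, 0), (2, 0, 2, 2, 1, 1))

Converting to the ω-basis (c_i = row i of M dotted with v = (40, -116, -34, 46, 7, -7)):
  c_1 = 1*40 + 0*-116 + 1*-34 + 0*46 + 0*7 + 0*-7 = 6
  c_2 = -4*40 + -3*-116 + -2*-34 + -4*46 + -20*7 + -10*-7 = 2
  c_3 = 0*40 + 0*-116 + 0*-34 + 0*46 + 1*7 + 0*-7 = 7
  c_4 = -1*40 + -2*-116 + 0*-34 + -4*46 + 0*7 + 0*-7 = 8
  c_5 = -4*40 + -2*-116 + -4*-34 + -4*46 + -6*7 + -3*-7 = 3
  c_6 = -8*40 + -7*-116 + -4*-34 + -11*46 + -33*7 + -16*-7 = 3
Base-3 expansion of each c_i:
  c_1 = 6 = 0·3^0 + 2·3^1
  c_2 = 2 = 2·3^0
  c_3 = 7 = 1·3^0 + 2·3^1
  c_4 = 8 = 2·3^0 + 2·3^1
  c_5 = 3 = 0·3^0 + 1·3^1
  c_6 = 3 = 0·3^0 + 1·3^1
Factor λ_0 = (0, 2, 1, 2, 0, 0)
Factor λ_1 = (2, 0, 2, 2, 1, 1)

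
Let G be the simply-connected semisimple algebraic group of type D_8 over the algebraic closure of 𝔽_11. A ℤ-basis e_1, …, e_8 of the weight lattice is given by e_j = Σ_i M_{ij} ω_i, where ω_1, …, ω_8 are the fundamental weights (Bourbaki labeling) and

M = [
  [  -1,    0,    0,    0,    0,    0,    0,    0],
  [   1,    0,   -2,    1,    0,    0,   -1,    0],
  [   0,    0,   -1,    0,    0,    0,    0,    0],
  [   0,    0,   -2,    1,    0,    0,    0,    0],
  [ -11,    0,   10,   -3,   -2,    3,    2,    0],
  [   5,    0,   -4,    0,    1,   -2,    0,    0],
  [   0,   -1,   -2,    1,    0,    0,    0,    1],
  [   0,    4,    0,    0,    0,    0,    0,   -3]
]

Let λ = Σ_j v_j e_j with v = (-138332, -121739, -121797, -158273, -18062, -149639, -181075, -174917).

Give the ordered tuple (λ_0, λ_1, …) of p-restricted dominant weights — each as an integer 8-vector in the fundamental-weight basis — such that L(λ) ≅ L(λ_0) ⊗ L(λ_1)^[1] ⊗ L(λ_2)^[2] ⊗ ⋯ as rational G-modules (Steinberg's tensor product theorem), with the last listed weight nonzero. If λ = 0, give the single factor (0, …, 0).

ω-coordinates c = M·v, v = (-138332, -121739, -121797, -158273, -18062, -149639, -181075, -174917):
  c_1 = (-1)·(-138332) + (0)·(-121739) + (0)·(-121797) + (0)·(-158273) + (0)·(-18062) + (0)·(-149639) + (0)·(-181075) + (0)·(-174917) = 138332
  c_2 = (1)·(-138332) + (0)·(-121739) + (-2)·(-121797) + (1)·(-158273) + (0)·(-18062) + (0)·(-149639) + (-1)·(-181075) + (0)·(-174917) = 128064
  c_3 = (0)·(-138332) + (0)·(-121739) + (-1)·(-121797) + (0)·(-158273) + (0)·(-18062) + (0)·(-149639) + (0)·(-181075) + (0)·(-174917) = 121797
  c_4 = (0)·(-138332) + (0)·(-121739) + (-2)·(-121797) + (1)·(-158273) + (0)·(-18062) + (0)·(-149639) + (0)·(-181075) + (0)·(-174917) = 85321
  c_5 = (-11)·(-138332) + (0)·(-121739) + (10)·(-121797) + (-3)·(-158273) + (-2)·(-18062) + (3)·(-149639) + (2)·(-181075) + (0)·(-174917) = 3558
  c_6 = (5)·(-138332) + (0)·(-121739) + (-4)·(-121797) + (0)·(-158273) + (1)·(-18062) + (-2)·(-149639) + (0)·(-181075) + (0)·(-174917) = 76744
  c_7 = (0)·(-138332) + (-1)·(-121739) + (-2)·(-121797) + (1)·(-158273) + (0)·(-18062) + (0)·(-149639) + (0)·(-181075) + (1)·(-174917) = 32143
  c_8 = (0)·(-138332) + (4)·(-121739) + (0)·(-121797) + (0)·(-158273) + (0)·(-18062) + (0)·(-149639) + (0)·(-181075) + (-3)·(-174917) = 37795
p = 11; digits c_i = Σ_j d_{ij}·11^j, 0 ≤ d_{ij} < 11:
  c_1 = 138332 = 7·11^0 + 2·11^1 + 10·11^2 + 4·11^3 + 9·11^4
  c_2 = 128064 = 2·11^0 + 4·11^1 + 2·11^2 + 8·11^3 + 8·11^4
  c_3 = 121797 = 5·11^0 + 6·11^1 + 5·11^2 + 3·11^3 + 8·11^4
  c_4 = 85321 = 5·11^0 + 1·11^1 + 1·11^2 + 9·11^3 + 5·11^4
  c_5 = 3558 = 5·11^0 + 4·11^1 + 7·11^2 + 2·11^3
  c_6 = 76744 = 8·11^0 + 2·11^1 + 7·11^2 + 2·11^3 + 5·11^4
  c_7 = 32143 = 1·11^0 + 7·11^1 + 1·11^2 + 2·11^3 + 2·11^4
  c_8 = 37795 = 10·11^0 + 3·11^1 + 4·11^2 + 6·11^3 + 2·11^4
p-restricted factor λ_0 = (7, 2, 5, 5, 5, 8, 1, 10)
p-restricted factor λ_1 = (2, 4, 6, 1, 4, 2, 7, 3)
p-restricted factor λ_2 = (10, 2, 5, 1, 7, 7, 1, 4)
p-restricted factor λ_3 = (4, 8, 3, 9, 2, 2, 2, 6)
p-restricted factor λ_4 = (9, 8, 8, 5, 0, 5, 2, 2)

((7, 2, 5, 5, 5, 8, 1, 10), (2, 4, 6, 1, 4, 2, 7, 3), (10, 2, 5, 1, 7, 7, 1, 4), (4, 8, 3, 9, 2, 2, 2, 6), (9, 8, 8, 5, 0, 5, 2, 2))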